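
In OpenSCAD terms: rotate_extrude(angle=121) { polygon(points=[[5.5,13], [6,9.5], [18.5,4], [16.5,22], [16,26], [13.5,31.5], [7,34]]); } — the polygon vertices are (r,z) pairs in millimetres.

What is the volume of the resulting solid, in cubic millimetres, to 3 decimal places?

Profile (r,z), 7 vertices: (5.5,13) (6,9.5) (18.5,4) (16.5,22) (16,26) (13.5,31.5) (7,34)
edge 0: (5.5,13)→(6,9.5)  cross = 5.5·9.5 − 6·13 = -25.7500; (r_i+r_j)·cross = 11.5·-25.7500 = -296.1250
edge 1: (6,9.5)→(18.5,4)  cross = 6·4 − 18.5·9.5 = -151.7500; (r_i+r_j)·cross = 24.5·-151.7500 = -3717.8750
edge 2: (18.5,4)→(16.5,22)  cross = 18.5·22 − 16.5·4 = 341.0000; (r_i+r_j)·cross = 35·341.0000 = 11935.0000
edge 3: (16.5,22)→(16,26)  cross = 16.5·26 − 16·22 = 77.0000; (r_i+r_j)·cross = 32.5·77.0000 = 2502.5000
edge 4: (16,26)→(13.5,31.5)  cross = 16·31.5 − 13.5·26 = 153.0000; (r_i+r_j)·cross = 29.5·153.0000 = 4513.5000
edge 5: (13.5,31.5)→(7,34)  cross = 13.5·34 − 7·31.5 = 238.5000; (r_i+r_j)·cross = 20.5·238.5000 = 4889.2500
edge 6: (7,34)→(5.5,13)  cross = 7·13 − 5.5·34 = -96.0000; (r_i+r_j)·cross = 12.5·-96.0000 = -1200.0000
Σcross = 536.0000 → A = |Σcross|/2 = 268.0000 mm²
Σ(r_i+r_j)·cross = 18626.2500 → first moment M = |Σ|/6 = 3104.3750
R_c = M/A = 3104.3750/268.0000 = 11.5835 mm
θ = 121° = 2.111848 rad
V = θ·R_c·A = 2.111848·11.5835·268.0000 = 6555.969 mm³

Volume = 6555.969 mm³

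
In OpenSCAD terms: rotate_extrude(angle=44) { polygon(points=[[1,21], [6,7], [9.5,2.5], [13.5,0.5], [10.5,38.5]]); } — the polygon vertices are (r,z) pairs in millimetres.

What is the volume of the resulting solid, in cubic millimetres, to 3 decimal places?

Volume = 1554.160 mm³

Profile (r,z), 5 vertices: (1,21) (6,7) (9.5,2.5) (13.5,0.5) (10.5,38.5)
edge 0: (1,21)→(6,7)  cross = 1·7 − 6·21 = -119.0000; (r_i+r_j)·cross = 7·-119.0000 = -833.0000
edge 1: (6,7)→(9.5,2.5)  cross = 6·2.5 − 9.5·7 = -51.5000; (r_i+r_j)·cross = 15.5·-51.5000 = -798.2500
edge 2: (9.5,2.5)→(13.5,0.5)  cross = 9.5·0.5 − 13.5·2.5 = -29.0000; (r_i+r_j)·cross = 23·-29.0000 = -667.0000
edge 3: (13.5,0.5)→(10.5,38.5)  cross = 13.5·38.5 − 10.5·0.5 = 514.5000; (r_i+r_j)·cross = 24·514.5000 = 12348.0000
edge 4: (10.5,38.5)→(1,21)  cross = 10.5·21 − 1·38.5 = 182.0000; (r_i+r_j)·cross = 11.5·182.0000 = 2093.0000
Σcross = 497.0000 → A = |Σcross|/2 = 248.5000 mm²
Σ(r_i+r_j)·cross = 12142.7500 → first moment M = |Σ|/6 = 2023.7917
R_c = M/A = 2023.7917/248.5000 = 8.1440 mm
θ = 44° = 0.767945 rad
V = θ·R_c·A = 0.767945·8.1440·248.5000 = 1554.160 mm³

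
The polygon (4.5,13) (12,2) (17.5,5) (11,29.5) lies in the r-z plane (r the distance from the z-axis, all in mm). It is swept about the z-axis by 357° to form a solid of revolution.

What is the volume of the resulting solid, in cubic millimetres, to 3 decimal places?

Volume = 12063.397 mm³

Profile (r,z), 4 vertices: (4.5,13) (12,2) (17.5,5) (11,29.5)
edge 0: (4.5,13)→(12,2)  cross = 4.5·2 − 12·13 = -147.0000; (r_i+r_j)·cross = 16.5·-147.0000 = -2425.5000
edge 1: (12,2)→(17.5,5)  cross = 12·5 − 17.5·2 = 25.0000; (r_i+r_j)·cross = 29.5·25.0000 = 737.5000
edge 2: (17.5,5)→(11,29.5)  cross = 17.5·29.5 − 11·5 = 461.2500; (r_i+r_j)·cross = 28.5·461.2500 = 13145.6250
edge 3: (11,29.5)→(4.5,13)  cross = 11·13 − 4.5·29.5 = 10.2500; (r_i+r_j)·cross = 15.5·10.2500 = 158.8750
Σcross = 349.5000 → A = |Σcross|/2 = 174.7500 mm²
Σ(r_i+r_j)·cross = 11616.5000 → first moment M = |Σ|/6 = 1936.0833
R_c = M/A = 1936.0833/174.7500 = 11.0792 mm
θ = 357° = 6.230825 rad
V = θ·R_c·A = 6.230825·11.0792·174.7500 = 12063.397 mm³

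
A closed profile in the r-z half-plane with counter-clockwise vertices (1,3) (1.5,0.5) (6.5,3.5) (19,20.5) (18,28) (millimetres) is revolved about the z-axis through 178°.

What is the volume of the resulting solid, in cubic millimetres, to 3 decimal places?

Profile (r,z), 5 vertices: (1,3) (1.5,0.5) (6.5,3.5) (19,20.5) (18,28)
edge 0: (1,3)→(1.5,0.5)  cross = 1·0.5 − 1.5·3 = -4.0000; (r_i+r_j)·cross = 2.5·-4.0000 = -10.0000
edge 1: (1.5,0.5)→(6.5,3.5)  cross = 1.5·3.5 − 6.5·0.5 = 2.0000; (r_i+r_j)·cross = 8·2.0000 = 16.0000
edge 2: (6.5,3.5)→(19,20.5)  cross = 6.5·20.5 − 19·3.5 = 66.7500; (r_i+r_j)·cross = 25.5·66.7500 = 1702.1250
edge 3: (19,20.5)→(18,28)  cross = 19·28 − 18·20.5 = 163.0000; (r_i+r_j)·cross = 37·163.0000 = 6031.0000
edge 4: (18,28)→(1,3)  cross = 18·3 − 1·28 = 26.0000; (r_i+r_j)·cross = 19·26.0000 = 494.0000
Σcross = 253.7500 → A = |Σcross|/2 = 126.8750 mm²
Σ(r_i+r_j)·cross = 8233.1250 → first moment M = |Σ|/6 = 1372.1875
R_c = M/A = 1372.1875/126.8750 = 10.8153 mm
θ = 178° = 3.106686 rad
V = θ·R_c·A = 3.106686·10.8153·126.8750 = 4262.956 mm³

Volume = 4262.956 mm³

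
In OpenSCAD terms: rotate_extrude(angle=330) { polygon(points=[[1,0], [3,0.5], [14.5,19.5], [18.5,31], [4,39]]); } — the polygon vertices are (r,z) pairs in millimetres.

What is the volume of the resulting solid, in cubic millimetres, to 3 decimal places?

Volume = 16392.143 mm³

Profile (r,z), 5 vertices: (1,0) (3,0.5) (14.5,19.5) (18.5,31) (4,39)
edge 0: (1,0)→(3,0.5)  cross = 1·0.5 − 3·0 = 0.5000; (r_i+r_j)·cross = 4·0.5000 = 2.0000
edge 1: (3,0.5)→(14.5,19.5)  cross = 3·19.5 − 14.5·0.5 = 51.2500; (r_i+r_j)·cross = 17.5·51.2500 = 896.8750
edge 2: (14.5,19.5)→(18.5,31)  cross = 14.5·31 − 18.5·19.5 = 88.7500; (r_i+r_j)·cross = 33·88.7500 = 2928.7500
edge 3: (18.5,31)→(4,39)  cross = 18.5·39 − 4·31 = 597.5000; (r_i+r_j)·cross = 22.5·597.5000 = 13443.7500
edge 4: (4,39)→(1,0)  cross = 4·0 − 1·39 = -39.0000; (r_i+r_j)·cross = 5·-39.0000 = -195.0000
Σcross = 699.0000 → A = |Σcross|/2 = 349.5000 mm²
Σ(r_i+r_j)·cross = 17076.3750 → first moment M = |Σ|/6 = 2846.0625
R_c = M/A = 2846.0625/349.5000 = 8.1432 mm
θ = 330° = 5.759587 rad
V = θ·R_c·A = 5.759587·8.1432·349.5000 = 16392.143 mm³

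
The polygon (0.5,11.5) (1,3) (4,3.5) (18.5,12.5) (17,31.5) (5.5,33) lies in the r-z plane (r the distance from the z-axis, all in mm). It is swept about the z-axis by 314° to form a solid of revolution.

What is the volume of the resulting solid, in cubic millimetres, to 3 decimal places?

Volume = 19874.773 mm³

Profile (r,z), 6 vertices: (0.5,11.5) (1,3) (4,3.5) (18.5,12.5) (17,31.5) (5.5,33)
edge 0: (0.5,11.5)→(1,3)  cross = 0.5·3 − 1·11.5 = -10.0000; (r_i+r_j)·cross = 1.5·-10.0000 = -15.0000
edge 1: (1,3)→(4,3.5)  cross = 1·3.5 − 4·3 = -8.5000; (r_i+r_j)·cross = 5·-8.5000 = -42.5000
edge 2: (4,3.5)→(18.5,12.5)  cross = 4·12.5 − 18.5·3.5 = -14.7500; (r_i+r_j)·cross = 22.5·-14.7500 = -331.8750
edge 3: (18.5,12.5)→(17,31.5)  cross = 18.5·31.5 − 17·12.5 = 370.2500; (r_i+r_j)·cross = 35.5·370.2500 = 13143.8750
edge 4: (17,31.5)→(5.5,33)  cross = 17·33 − 5.5·31.5 = 387.7500; (r_i+r_j)·cross = 22.5·387.7500 = 8724.3750
edge 5: (5.5,33)→(0.5,11.5)  cross = 5.5·11.5 − 0.5·33 = 46.7500; (r_i+r_j)·cross = 6·46.7500 = 280.5000
Σcross = 771.5000 → A = |Σcross|/2 = 385.7500 mm²
Σ(r_i+r_j)·cross = 21759.3750 → first moment M = |Σ|/6 = 3626.5625
R_c = M/A = 3626.5625/385.7500 = 9.4013 mm
θ = 314° = 5.480334 rad
V = θ·R_c·A = 5.480334·9.4013·385.7500 = 19874.773 mm³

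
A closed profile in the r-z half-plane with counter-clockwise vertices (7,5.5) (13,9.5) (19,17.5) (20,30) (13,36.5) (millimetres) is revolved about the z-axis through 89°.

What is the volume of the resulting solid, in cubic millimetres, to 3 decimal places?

Volume = 4536.797 mm³

Profile (r,z), 5 vertices: (7,5.5) (13,9.5) (19,17.5) (20,30) (13,36.5)
edge 0: (7,5.5)→(13,9.5)  cross = 7·9.5 − 13·5.5 = -5.0000; (r_i+r_j)·cross = 20·-5.0000 = -100.0000
edge 1: (13,9.5)→(19,17.5)  cross = 13·17.5 − 19·9.5 = 47.0000; (r_i+r_j)·cross = 32·47.0000 = 1504.0000
edge 2: (19,17.5)→(20,30)  cross = 19·30 − 20·17.5 = 220.0000; (r_i+r_j)·cross = 39·220.0000 = 8580.0000
edge 3: (20,30)→(13,36.5)  cross = 20·36.5 − 13·30 = 340.0000; (r_i+r_j)·cross = 33·340.0000 = 11220.0000
edge 4: (13,36.5)→(7,5.5)  cross = 13·5.5 − 7·36.5 = -184.0000; (r_i+r_j)·cross = 20·-184.0000 = -3680.0000
Σcross = 418.0000 → A = |Σcross|/2 = 209.0000 mm²
Σ(r_i+r_j)·cross = 17524.0000 → first moment M = |Σ|/6 = 2920.6667
R_c = M/A = 2920.6667/209.0000 = 13.9745 mm
θ = 89° = 1.553343 rad
V = θ·R_c·A = 1.553343·13.9745·209.0000 = 4536.797 mm³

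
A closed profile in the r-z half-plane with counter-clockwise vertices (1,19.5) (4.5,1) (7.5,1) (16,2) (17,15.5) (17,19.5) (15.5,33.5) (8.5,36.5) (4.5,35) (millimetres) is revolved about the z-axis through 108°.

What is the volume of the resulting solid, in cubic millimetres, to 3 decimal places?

Profile (r,z), 9 vertices: (1,19.5) (4.5,1) (7.5,1) (16,2) (17,15.5) (17,19.5) (15.5,33.5) (8.5,36.5) (4.5,35)
edge 0: (1,19.5)→(4.5,1)  cross = 1·1 − 4.5·19.5 = -86.7500; (r_i+r_j)·cross = 5.5·-86.7500 = -477.1250
edge 1: (4.5,1)→(7.5,1)  cross = 4.5·1 − 7.5·1 = -3.0000; (r_i+r_j)·cross = 12·-3.0000 = -36.0000
edge 2: (7.5,1)→(16,2)  cross = 7.5·2 − 16·1 = -1.0000; (r_i+r_j)·cross = 23.5·-1.0000 = -23.5000
edge 3: (16,2)→(17,15.5)  cross = 16·15.5 − 17·2 = 214.0000; (r_i+r_j)·cross = 33·214.0000 = 7062.0000
edge 4: (17,15.5)→(17,19.5)  cross = 17·19.5 − 17·15.5 = 68.0000; (r_i+r_j)·cross = 34·68.0000 = 2312.0000
edge 5: (17,19.5)→(15.5,33.5)  cross = 17·33.5 − 15.5·19.5 = 267.2500; (r_i+r_j)·cross = 32.5·267.2500 = 8685.6250
edge 6: (15.5,33.5)→(8.5,36.5)  cross = 15.5·36.5 − 8.5·33.5 = 281.0000; (r_i+r_j)·cross = 24·281.0000 = 6744.0000
edge 7: (8.5,36.5)→(4.5,35)  cross = 8.5·35 − 4.5·36.5 = 133.2500; (r_i+r_j)·cross = 13·133.2500 = 1732.2500
edge 8: (4.5,35)→(1,19.5)  cross = 4.5·19.5 − 1·35 = 52.7500; (r_i+r_j)·cross = 5.5·52.7500 = 290.1250
Σcross = 925.5000 → A = |Σcross|/2 = 462.7500 mm²
Σ(r_i+r_j)·cross = 26289.3750 → first moment M = |Σ|/6 = 4381.5625
R_c = M/A = 4381.5625/462.7500 = 9.4685 mm
θ = 108° = 1.884956 rad
V = θ·R_c·A = 1.884956·9.4685·462.7500 = 8259.051 mm³

Volume = 8259.051 mm³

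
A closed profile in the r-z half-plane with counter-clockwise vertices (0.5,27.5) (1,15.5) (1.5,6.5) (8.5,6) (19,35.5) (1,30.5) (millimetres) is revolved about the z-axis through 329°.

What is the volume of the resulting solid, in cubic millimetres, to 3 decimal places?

Profile (r,z), 6 vertices: (0.5,27.5) (1,15.5) (1.5,6.5) (8.5,6) (19,35.5) (1,30.5)
edge 0: (0.5,27.5)→(1,15.5)  cross = 0.5·15.5 − 1·27.5 = -19.7500; (r_i+r_j)·cross = 1.5·-19.7500 = -29.6250
edge 1: (1,15.5)→(1.5,6.5)  cross = 1·6.5 − 1.5·15.5 = -16.7500; (r_i+r_j)·cross = 2.5·-16.7500 = -41.8750
edge 2: (1.5,6.5)→(8.5,6)  cross = 1.5·6 − 8.5·6.5 = -46.2500; (r_i+r_j)·cross = 10·-46.2500 = -462.5000
edge 3: (8.5,6)→(19,35.5)  cross = 8.5·35.5 − 19·6 = 187.7500; (r_i+r_j)·cross = 27.5·187.7500 = 5163.1250
edge 4: (19,35.5)→(1,30.5)  cross = 19·30.5 − 1·35.5 = 544.0000; (r_i+r_j)·cross = 20·544.0000 = 10880.0000
edge 5: (1,30.5)→(0.5,27.5)  cross = 1·27.5 − 0.5·30.5 = 12.2500; (r_i+r_j)·cross = 1.5·12.2500 = 18.3750
Σcross = 661.2500 → A = |Σcross|/2 = 330.6250 mm²
Σ(r_i+r_j)·cross = 15527.5000 → first moment M = |Σ|/6 = 2587.9167
R_c = M/A = 2587.9167/330.6250 = 7.8273 mm
θ = 329° = 5.742133 rad
V = θ·R_c·A = 5.742133·7.8273·330.6250 = 14860.162 mm³

Volume = 14860.162 mm³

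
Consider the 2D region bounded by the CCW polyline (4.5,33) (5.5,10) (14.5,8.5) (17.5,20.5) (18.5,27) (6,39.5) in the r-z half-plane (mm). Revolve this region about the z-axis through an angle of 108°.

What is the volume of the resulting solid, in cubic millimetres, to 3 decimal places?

Profile (r,z), 6 vertices: (4.5,33) (5.5,10) (14.5,8.5) (17.5,20.5) (18.5,27) (6,39.5)
edge 0: (4.5,33)→(5.5,10)  cross = 4.5·10 − 5.5·33 = -136.5000; (r_i+r_j)·cross = 10·-136.5000 = -1365.0000
edge 1: (5.5,10)→(14.5,8.5)  cross = 5.5·8.5 − 14.5·10 = -98.2500; (r_i+r_j)·cross = 20·-98.2500 = -1965.0000
edge 2: (14.5,8.5)→(17.5,20.5)  cross = 14.5·20.5 − 17.5·8.5 = 148.5000; (r_i+r_j)·cross = 32·148.5000 = 4752.0000
edge 3: (17.5,20.5)→(18.5,27)  cross = 17.5·27 − 18.5·20.5 = 93.2500; (r_i+r_j)·cross = 36·93.2500 = 3357.0000
edge 4: (18.5,27)→(6,39.5)  cross = 18.5·39.5 − 6·27 = 568.7500; (r_i+r_j)·cross = 24.5·568.7500 = 13934.3750
edge 5: (6,39.5)→(4.5,33)  cross = 6·33 − 4.5·39.5 = 20.2500; (r_i+r_j)·cross = 10.5·20.2500 = 212.6250
Σcross = 596.0000 → A = |Σcross|/2 = 298.0000 mm²
Σ(r_i+r_j)·cross = 18926.0000 → first moment M = |Σ|/6 = 3154.3333
R_c = M/A = 3154.3333/298.0000 = 10.5850 mm
θ = 108° = 1.884956 rad
V = θ·R_c·A = 1.884956·10.5850·298.0000 = 5945.778 mm³

Volume = 5945.778 mm³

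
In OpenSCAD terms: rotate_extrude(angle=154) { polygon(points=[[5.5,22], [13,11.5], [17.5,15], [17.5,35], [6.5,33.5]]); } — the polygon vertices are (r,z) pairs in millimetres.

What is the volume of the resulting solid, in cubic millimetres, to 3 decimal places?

Profile (r,z), 5 vertices: (5.5,22) (13,11.5) (17.5,15) (17.5,35) (6.5,33.5)
edge 0: (5.5,22)→(13,11.5)  cross = 5.5·11.5 − 13·22 = -222.7500; (r_i+r_j)·cross = 18.5·-222.7500 = -4120.8750
edge 1: (13,11.5)→(17.5,15)  cross = 13·15 − 17.5·11.5 = -6.2500; (r_i+r_j)·cross = 30.5·-6.2500 = -190.6250
edge 2: (17.5,15)→(17.5,35)  cross = 17.5·35 − 17.5·15 = 350.0000; (r_i+r_j)·cross = 35·350.0000 = 12250.0000
edge 3: (17.5,35)→(6.5,33.5)  cross = 17.5·33.5 − 6.5·35 = 358.7500; (r_i+r_j)·cross = 24·358.7500 = 8610.0000
edge 4: (6.5,33.5)→(5.5,22)  cross = 6.5·22 − 5.5·33.5 = -41.2500; (r_i+r_j)·cross = 12·-41.2500 = -495.0000
Σcross = 438.5000 → A = |Σcross|/2 = 219.2500 mm²
Σ(r_i+r_j)·cross = 16053.5000 → first moment M = |Σ|/6 = 2675.5833
R_c = M/A = 2675.5833/219.2500 = 12.2033 mm
θ = 154° = 2.687807 rad
V = θ·R_c·A = 2.687807·12.2033·219.2500 = 7191.452 mm³

Volume = 7191.452 mm³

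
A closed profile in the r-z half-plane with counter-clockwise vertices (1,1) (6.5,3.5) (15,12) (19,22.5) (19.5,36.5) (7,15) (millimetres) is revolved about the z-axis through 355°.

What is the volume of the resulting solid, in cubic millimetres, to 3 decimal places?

Profile (r,z), 6 vertices: (1,1) (6.5,3.5) (15,12) (19,22.5) (19.5,36.5) (7,15)
edge 0: (1,1)→(6.5,3.5)  cross = 1·3.5 − 6.5·1 = -3.0000; (r_i+r_j)·cross = 7.5·-3.0000 = -22.5000
edge 1: (6.5,3.5)→(15,12)  cross = 6.5·12 − 15·3.5 = 25.5000; (r_i+r_j)·cross = 21.5·25.5000 = 548.2500
edge 2: (15,12)→(19,22.5)  cross = 15·22.5 − 19·12 = 109.5000; (r_i+r_j)·cross = 34·109.5000 = 3723.0000
edge 3: (19,22.5)→(19.5,36.5)  cross = 19·36.5 − 19.5·22.5 = 254.7500; (r_i+r_j)·cross = 38.5·254.7500 = 9807.8750
edge 4: (19.5,36.5)→(7,15)  cross = 19.5·15 − 7·36.5 = 37.0000; (r_i+r_j)·cross = 26.5·37.0000 = 980.5000
edge 5: (7,15)→(1,1)  cross = 7·1 − 1·15 = -8.0000; (r_i+r_j)·cross = 8·-8.0000 = -64.0000
Σcross = 415.7500 → A = |Σcross|/2 = 207.8750 mm²
Σ(r_i+r_j)·cross = 14973.1250 → first moment M = |Σ|/6 = 2495.5208
R_c = M/A = 2495.5208/207.8750 = 12.0049 mm
θ = 355° = 6.195919 rad
V = θ·R_c·A = 6.195919·12.0049·207.8750 = 15462.045 mm³

Volume = 15462.045 mm³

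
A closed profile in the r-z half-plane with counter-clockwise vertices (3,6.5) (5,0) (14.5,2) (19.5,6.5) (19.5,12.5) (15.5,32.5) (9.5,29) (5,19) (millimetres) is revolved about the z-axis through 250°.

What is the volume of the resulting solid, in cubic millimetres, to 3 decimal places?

Profile (r,z), 8 vertices: (3,6.5) (5,0) (14.5,2) (19.5,6.5) (19.5,12.5) (15.5,32.5) (9.5,29) (5,19)
edge 0: (3,6.5)→(5,0)  cross = 3·0 − 5·6.5 = -32.5000; (r_i+r_j)·cross = 8·-32.5000 = -260.0000
edge 1: (5,0)→(14.5,2)  cross = 5·2 − 14.5·0 = 10.0000; (r_i+r_j)·cross = 19.5·10.0000 = 195.0000
edge 2: (14.5,2)→(19.5,6.5)  cross = 14.5·6.5 − 19.5·2 = 55.2500; (r_i+r_j)·cross = 34·55.2500 = 1878.5000
edge 3: (19.5,6.5)→(19.5,12.5)  cross = 19.5·12.5 − 19.5·6.5 = 117.0000; (r_i+r_j)·cross = 39·117.0000 = 4563.0000
edge 4: (19.5,12.5)→(15.5,32.5)  cross = 19.5·32.5 − 15.5·12.5 = 440.0000; (r_i+r_j)·cross = 35·440.0000 = 15400.0000
edge 5: (15.5,32.5)→(9.5,29)  cross = 15.5·29 − 9.5·32.5 = 140.7500; (r_i+r_j)·cross = 25·140.7500 = 3518.7500
edge 6: (9.5,29)→(5,19)  cross = 9.5·19 − 5·29 = 35.5000; (r_i+r_j)·cross = 14.5·35.5000 = 514.7500
edge 7: (5,19)→(3,6.5)  cross = 5·6.5 − 3·19 = -24.5000; (r_i+r_j)·cross = 8·-24.5000 = -196.0000
Σcross = 741.5000 → A = |Σcross|/2 = 370.7500 mm²
Σ(r_i+r_j)·cross = 25614.0000 → first moment M = |Σ|/6 = 4269.0000
R_c = M/A = 4269.0000/370.7500 = 11.5145 mm
θ = 250° = 4.363323 rad
V = θ·R_c·A = 4.363323·11.5145·370.7500 = 18627.026 mm³

Volume = 18627.026 mm³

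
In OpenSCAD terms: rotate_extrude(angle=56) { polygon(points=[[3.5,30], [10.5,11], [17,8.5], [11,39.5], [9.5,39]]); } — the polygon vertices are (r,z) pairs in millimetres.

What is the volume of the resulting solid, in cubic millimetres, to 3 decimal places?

Profile (r,z), 5 vertices: (3.5,30) (10.5,11) (17,8.5) (11,39.5) (9.5,39)
edge 0: (3.5,30)→(10.5,11)  cross = 3.5·11 − 10.5·30 = -276.5000; (r_i+r_j)·cross = 14·-276.5000 = -3871.0000
edge 1: (10.5,11)→(17,8.5)  cross = 10.5·8.5 − 17·11 = -97.7500; (r_i+r_j)·cross = 27.5·-97.7500 = -2688.1250
edge 2: (17,8.5)→(11,39.5)  cross = 17·39.5 − 11·8.5 = 578.0000; (r_i+r_j)·cross = 28·578.0000 = 16184.0000
edge 3: (11,39.5)→(9.5,39)  cross = 11·39 − 9.5·39.5 = 53.7500; (r_i+r_j)·cross = 20.5·53.7500 = 1101.8750
edge 4: (9.5,39)→(3.5,30)  cross = 9.5·30 − 3.5·39 = 148.5000; (r_i+r_j)·cross = 13·148.5000 = 1930.5000
Σcross = 406.0000 → A = |Σcross|/2 = 203.0000 mm²
Σ(r_i+r_j)·cross = 12657.2500 → first moment M = |Σ|/6 = 2109.5417
R_c = M/A = 2109.5417/203.0000 = 10.3918 mm
θ = 56° = 0.977384 rad
V = θ·R_c·A = 0.977384·10.3918·203.0000 = 2061.833 mm³

Volume = 2061.833 mm³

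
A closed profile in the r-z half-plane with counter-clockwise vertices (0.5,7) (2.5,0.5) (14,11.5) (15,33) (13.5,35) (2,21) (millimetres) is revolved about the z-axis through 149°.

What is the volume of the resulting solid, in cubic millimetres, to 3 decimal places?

Profile (r,z), 6 vertices: (0.5,7) (2.5,0.5) (14,11.5) (15,33) (13.5,35) (2,21)
edge 0: (0.5,7)→(2.5,0.5)  cross = 0.5·0.5 − 2.5·7 = -17.2500; (r_i+r_j)·cross = 3·-17.2500 = -51.7500
edge 1: (2.5,0.5)→(14,11.5)  cross = 2.5·11.5 − 14·0.5 = 21.7500; (r_i+r_j)·cross = 16.5·21.7500 = 358.8750
edge 2: (14,11.5)→(15,33)  cross = 14·33 − 15·11.5 = 289.5000; (r_i+r_j)·cross = 29·289.5000 = 8395.5000
edge 3: (15,33)→(13.5,35)  cross = 15·35 − 13.5·33 = 79.5000; (r_i+r_j)·cross = 28.5·79.5000 = 2265.7500
edge 4: (13.5,35)→(2,21)  cross = 13.5·21 − 2·35 = 213.5000; (r_i+r_j)·cross = 15.5·213.5000 = 3309.2500
edge 5: (2,21)→(0.5,7)  cross = 2·7 − 0.5·21 = 3.5000; (r_i+r_j)·cross = 2.5·3.5000 = 8.7500
Σcross = 590.5000 → A = |Σcross|/2 = 295.2500 mm²
Σ(r_i+r_j)·cross = 14286.3750 → first moment M = |Σ|/6 = 2381.0625
R_c = M/A = 2381.0625/295.2500 = 8.0646 mm
θ = 149° = 2.600541 rad
V = θ·R_c·A = 2.600541·8.0646·295.2500 = 6192.050 mm³

Volume = 6192.050 mm³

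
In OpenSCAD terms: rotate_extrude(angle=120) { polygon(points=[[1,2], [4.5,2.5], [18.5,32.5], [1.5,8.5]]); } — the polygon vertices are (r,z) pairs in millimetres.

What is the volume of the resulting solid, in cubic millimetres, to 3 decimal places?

Volume = 1543.046 mm³

Profile (r,z), 4 vertices: (1,2) (4.5,2.5) (18.5,32.5) (1.5,8.5)
edge 0: (1,2)→(4.5,2.5)  cross = 1·2.5 − 4.5·2 = -6.5000; (r_i+r_j)·cross = 5.5·-6.5000 = -35.7500
edge 1: (4.5,2.5)→(18.5,32.5)  cross = 4.5·32.5 − 18.5·2.5 = 100.0000; (r_i+r_j)·cross = 23·100.0000 = 2300.0000
edge 2: (18.5,32.5)→(1.5,8.5)  cross = 18.5·8.5 − 1.5·32.5 = 108.5000; (r_i+r_j)·cross = 20·108.5000 = 2170.0000
edge 3: (1.5,8.5)→(1,2)  cross = 1.5·2 − 1·8.5 = -5.5000; (r_i+r_j)·cross = 2.5·-5.5000 = -13.7500
Σcross = 196.5000 → A = |Σcross|/2 = 98.2500 mm²
Σ(r_i+r_j)·cross = 4420.5000 → first moment M = |Σ|/6 = 736.7500
R_c = M/A = 736.7500/98.2500 = 7.4987 mm
θ = 120° = 2.094395 rad
V = θ·R_c·A = 2.094395·7.4987·98.2500 = 1543.046 mm³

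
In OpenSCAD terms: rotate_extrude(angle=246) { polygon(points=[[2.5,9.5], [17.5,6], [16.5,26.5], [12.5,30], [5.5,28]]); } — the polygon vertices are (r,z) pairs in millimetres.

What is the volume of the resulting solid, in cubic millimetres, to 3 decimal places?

Profile (r,z), 5 vertices: (2.5,9.5) (17.5,6) (16.5,26.5) (12.5,30) (5.5,28)
edge 0: (2.5,9.5)→(17.5,6)  cross = 2.5·6 − 17.5·9.5 = -151.2500; (r_i+r_j)·cross = 20·-151.2500 = -3025.0000
edge 1: (17.5,6)→(16.5,26.5)  cross = 17.5·26.5 − 16.5·6 = 364.7500; (r_i+r_j)·cross = 34·364.7500 = 12401.5000
edge 2: (16.5,26.5)→(12.5,30)  cross = 16.5·30 − 12.5·26.5 = 163.7500; (r_i+r_j)·cross = 29·163.7500 = 4748.7500
edge 3: (12.5,30)→(5.5,28)  cross = 12.5·28 − 5.5·30 = 185.0000; (r_i+r_j)·cross = 18·185.0000 = 3330.0000
edge 4: (5.5,28)→(2.5,9.5)  cross = 5.5·9.5 − 2.5·28 = -17.7500; (r_i+r_j)·cross = 8·-17.7500 = -142.0000
Σcross = 544.5000 → A = |Σcross|/2 = 272.2500 mm²
Σ(r_i+r_j)·cross = 17313.2500 → first moment M = |Σ|/6 = 2885.5417
R_c = M/A = 2885.5417/272.2500 = 10.5989 mm
θ = 246° = 4.293510 rad
V = θ·R_c·A = 4.293510·10.5989·272.2500 = 12389.102 mm³

Volume = 12389.102 mm³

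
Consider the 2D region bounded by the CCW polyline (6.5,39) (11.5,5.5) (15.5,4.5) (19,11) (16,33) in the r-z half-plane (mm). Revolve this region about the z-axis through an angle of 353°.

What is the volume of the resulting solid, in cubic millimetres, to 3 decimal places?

Profile (r,z), 5 vertices: (6.5,39) (11.5,5.5) (15.5,4.5) (19,11) (16,33)
edge 0: (6.5,39)→(11.5,5.5)  cross = 6.5·5.5 − 11.5·39 = -412.7500; (r_i+r_j)·cross = 18·-412.7500 = -7429.5000
edge 1: (11.5,5.5)→(15.5,4.5)  cross = 11.5·4.5 − 15.5·5.5 = -33.5000; (r_i+r_j)·cross = 27·-33.5000 = -904.5000
edge 2: (15.5,4.5)→(19,11)  cross = 15.5·11 − 19·4.5 = 85.0000; (r_i+r_j)·cross = 34.5·85.0000 = 2932.5000
edge 3: (19,11)→(16,33)  cross = 19·33 − 16·11 = 451.0000; (r_i+r_j)·cross = 35·451.0000 = 15785.0000
edge 4: (16,33)→(6.5,39)  cross = 16·39 − 6.5·33 = 409.5000; (r_i+r_j)·cross = 22.5·409.5000 = 9213.7500
Σcross = 499.2500 → A = |Σcross|/2 = 249.6250 mm²
Σ(r_i+r_j)·cross = 19597.2500 → first moment M = |Σ|/6 = 3266.2083
R_c = M/A = 3266.2083/249.6250 = 13.0845 mm
θ = 353° = 6.161012 rad
V = θ·R_c·A = 6.161012·13.0845·249.6250 = 20123.150 mm³

Volume = 20123.150 mm³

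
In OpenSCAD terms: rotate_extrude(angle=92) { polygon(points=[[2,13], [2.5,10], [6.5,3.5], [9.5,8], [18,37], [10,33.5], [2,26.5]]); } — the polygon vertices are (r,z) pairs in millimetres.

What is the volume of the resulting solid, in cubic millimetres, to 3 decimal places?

Profile (r,z), 7 vertices: (2,13) (2.5,10) (6.5,3.5) (9.5,8) (18,37) (10,33.5) (2,26.5)
edge 0: (2,13)→(2.5,10)  cross = 2·10 − 2.5·13 = -12.5000; (r_i+r_j)·cross = 4.5·-12.5000 = -56.2500
edge 1: (2.5,10)→(6.5,3.5)  cross = 2.5·3.5 − 6.5·10 = -56.2500; (r_i+r_j)·cross = 9·-56.2500 = -506.2500
edge 2: (6.5,3.5)→(9.5,8)  cross = 6.5·8 − 9.5·3.5 = 18.7500; (r_i+r_j)·cross = 16·18.7500 = 300.0000
edge 3: (9.5,8)→(18,37)  cross = 9.5·37 − 18·8 = 207.5000; (r_i+r_j)·cross = 27.5·207.5000 = 5706.2500
edge 4: (18,37)→(10,33.5)  cross = 18·33.5 − 10·37 = 233.0000; (r_i+r_j)·cross = 28·233.0000 = 6524.0000
edge 5: (10,33.5)→(2,26.5)  cross = 10·26.5 − 2·33.5 = 198.0000; (r_i+r_j)·cross = 12·198.0000 = 2376.0000
edge 6: (2,26.5)→(2,13)  cross = 2·13 − 2·26.5 = -27.0000; (r_i+r_j)·cross = 4·-27.0000 = -108.0000
Σcross = 561.5000 → A = |Σcross|/2 = 280.7500 mm²
Σ(r_i+r_j)·cross = 14235.7500 → first moment M = |Σ|/6 = 2372.6250
R_c = M/A = 2372.6250/280.7500 = 8.4510 mm
θ = 92° = 1.605703 rad
V = θ·R_c·A = 1.605703·8.4510·280.7500 = 3809.731 mm³

Volume = 3809.731 mm³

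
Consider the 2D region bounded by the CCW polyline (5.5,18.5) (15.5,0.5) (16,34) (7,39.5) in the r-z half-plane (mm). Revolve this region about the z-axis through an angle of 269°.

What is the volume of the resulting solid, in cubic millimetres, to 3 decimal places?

Profile (r,z), 4 vertices: (5.5,18.5) (15.5,0.5) (16,34) (7,39.5)
edge 0: (5.5,18.5)→(15.5,0.5)  cross = 5.5·0.5 − 15.5·18.5 = -284.0000; (r_i+r_j)·cross = 21·-284.0000 = -5964.0000
edge 1: (15.5,0.5)→(16,34)  cross = 15.5·34 − 16·0.5 = 519.0000; (r_i+r_j)·cross = 31.5·519.0000 = 16348.5000
edge 2: (16,34)→(7,39.5)  cross = 16·39.5 − 7·34 = 394.0000; (r_i+r_j)·cross = 23·394.0000 = 9062.0000
edge 3: (7,39.5)→(5.5,18.5)  cross = 7·18.5 − 5.5·39.5 = -87.7500; (r_i+r_j)·cross = 12.5·-87.7500 = -1096.8750
Σcross = 541.2500 → A = |Σcross|/2 = 270.6250 mm²
Σ(r_i+r_j)·cross = 18349.6250 → first moment M = |Σ|/6 = 3058.2708
R_c = M/A = 3058.2708/270.6250 = 11.3008 mm
θ = 269° = 4.694936 rad
V = θ·R_c·A = 4.694936·11.3008·270.6250 = 14358.385 mm³

Volume = 14358.385 mm³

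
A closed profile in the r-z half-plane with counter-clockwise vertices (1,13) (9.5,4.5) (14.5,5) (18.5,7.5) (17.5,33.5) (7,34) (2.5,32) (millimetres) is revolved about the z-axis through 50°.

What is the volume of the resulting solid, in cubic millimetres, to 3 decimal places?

Profile (r,z), 7 vertices: (1,13) (9.5,4.5) (14.5,5) (18.5,7.5) (17.5,33.5) (7,34) (2.5,32)
edge 0: (1,13)→(9.5,4.5)  cross = 1·4.5 − 9.5·13 = -119.0000; (r_i+r_j)·cross = 10.5·-119.0000 = -1249.5000
edge 1: (9.5,4.5)→(14.5,5)  cross = 9.5·5 − 14.5·4.5 = -17.7500; (r_i+r_j)·cross = 24·-17.7500 = -426.0000
edge 2: (14.5,5)→(18.5,7.5)  cross = 14.5·7.5 − 18.5·5 = 16.2500; (r_i+r_j)·cross = 33·16.2500 = 536.2500
edge 3: (18.5,7.5)→(17.5,33.5)  cross = 18.5·33.5 − 17.5·7.5 = 488.5000; (r_i+r_j)·cross = 36·488.5000 = 17586.0000
edge 4: (17.5,33.5)→(7,34)  cross = 17.5·34 − 7·33.5 = 360.5000; (r_i+r_j)·cross = 24.5·360.5000 = 8832.2500
edge 5: (7,34)→(2.5,32)  cross = 7·32 − 2.5·34 = 139.0000; (r_i+r_j)·cross = 9.5·139.0000 = 1320.5000
edge 6: (2.5,32)→(1,13)  cross = 2.5·13 − 1·32 = 0.5000; (r_i+r_j)·cross = 3.5·0.5000 = 1.7500
Σcross = 868.0000 → A = |Σcross|/2 = 434.0000 mm²
Σ(r_i+r_j)·cross = 26601.2500 → first moment M = |Σ|/6 = 4433.5417
R_c = M/A = 4433.5417/434.0000 = 10.2155 mm
θ = 50° = 0.872665 rad
V = θ·R_c·A = 0.872665·10.2155·434.0000 = 3868.995 mm³

Volume = 3868.995 mm³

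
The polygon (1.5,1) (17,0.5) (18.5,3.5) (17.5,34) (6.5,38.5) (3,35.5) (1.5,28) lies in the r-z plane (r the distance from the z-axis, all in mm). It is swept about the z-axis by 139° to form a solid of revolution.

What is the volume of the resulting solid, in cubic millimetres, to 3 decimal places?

Volume = 13706.943 mm³

Profile (r,z), 7 vertices: (1.5,1) (17,0.5) (18.5,3.5) (17.5,34) (6.5,38.5) (3,35.5) (1.5,28)
edge 0: (1.5,1)→(17,0.5)  cross = 1.5·0.5 − 17·1 = -16.2500; (r_i+r_j)·cross = 18.5·-16.2500 = -300.6250
edge 1: (17,0.5)→(18.5,3.5)  cross = 17·3.5 − 18.5·0.5 = 50.2500; (r_i+r_j)·cross = 35.5·50.2500 = 1783.8750
edge 2: (18.5,3.5)→(17.5,34)  cross = 18.5·34 − 17.5·3.5 = 567.7500; (r_i+r_j)·cross = 36·567.7500 = 20439.0000
edge 3: (17.5,34)→(6.5,38.5)  cross = 17.5·38.5 − 6.5·34 = 452.7500; (r_i+r_j)·cross = 24·452.7500 = 10866.0000
edge 4: (6.5,38.5)→(3,35.5)  cross = 6.5·35.5 − 3·38.5 = 115.2500; (r_i+r_j)·cross = 9.5·115.2500 = 1094.8750
edge 5: (3,35.5)→(1.5,28)  cross = 3·28 − 1.5·35.5 = 30.7500; (r_i+r_j)·cross = 4.5·30.7500 = 138.3750
edge 6: (1.5,28)→(1.5,1)  cross = 1.5·1 − 1.5·28 = -40.5000; (r_i+r_j)·cross = 3·-40.5000 = -121.5000
Σcross = 1160.0000 → A = |Σcross|/2 = 580.0000 mm²
Σ(r_i+r_j)·cross = 33900.0000 → first moment M = |Σ|/6 = 5650.0000
R_c = M/A = 5650.0000/580.0000 = 9.7414 mm
θ = 139° = 2.426008 rad
V = θ·R_c·A = 2.426008·9.7414·580.0000 = 13706.943 mm³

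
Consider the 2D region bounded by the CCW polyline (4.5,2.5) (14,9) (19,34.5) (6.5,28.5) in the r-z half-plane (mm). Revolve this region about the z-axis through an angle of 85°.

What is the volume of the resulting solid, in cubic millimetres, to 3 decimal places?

Profile (r,z), 4 vertices: (4.5,2.5) (14,9) (19,34.5) (6.5,28.5)
edge 0: (4.5,2.5)→(14,9)  cross = 4.5·9 − 14·2.5 = 5.5000; (r_i+r_j)·cross = 18.5·5.5000 = 101.7500
edge 1: (14,9)→(19,34.5)  cross = 14·34.5 − 19·9 = 312.0000; (r_i+r_j)·cross = 33·312.0000 = 10296.0000
edge 2: (19,34.5)→(6.5,28.5)  cross = 19·28.5 − 6.5·34.5 = 317.2500; (r_i+r_j)·cross = 25.5·317.2500 = 8089.8750
edge 3: (6.5,28.5)→(4.5,2.5)  cross = 6.5·2.5 − 4.5·28.5 = -112.0000; (r_i+r_j)·cross = 11·-112.0000 = -1232.0000
Σcross = 522.7500 → A = |Σcross|/2 = 261.3750 mm²
Σ(r_i+r_j)·cross = 17255.6250 → first moment M = |Σ|/6 = 2875.9375
R_c = M/A = 2875.9375/261.3750 = 11.0031 mm
θ = 85° = 1.483530 rad
V = θ·R_c·A = 1.483530·11.0031·261.3750 = 4266.539 mm³

Volume = 4266.539 mm³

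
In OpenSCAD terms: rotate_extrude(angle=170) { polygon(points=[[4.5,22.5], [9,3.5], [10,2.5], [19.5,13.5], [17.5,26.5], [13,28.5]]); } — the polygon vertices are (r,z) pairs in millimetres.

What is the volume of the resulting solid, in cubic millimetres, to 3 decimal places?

Profile (r,z), 6 vertices: (4.5,22.5) (9,3.5) (10,2.5) (19.5,13.5) (17.5,26.5) (13,28.5)
edge 0: (4.5,22.5)→(9,3.5)  cross = 4.5·3.5 − 9·22.5 = -186.7500; (r_i+r_j)·cross = 13.5·-186.7500 = -2521.1250
edge 1: (9,3.5)→(10,2.5)  cross = 9·2.5 − 10·3.5 = -12.5000; (r_i+r_j)·cross = 19·-12.5000 = -237.5000
edge 2: (10,2.5)→(19.5,13.5)  cross = 10·13.5 − 19.5·2.5 = 86.2500; (r_i+r_j)·cross = 29.5·86.2500 = 2544.3750
edge 3: (19.5,13.5)→(17.5,26.5)  cross = 19.5·26.5 − 17.5·13.5 = 280.5000; (r_i+r_j)·cross = 37·280.5000 = 10378.5000
edge 4: (17.5,26.5)→(13,28.5)  cross = 17.5·28.5 − 13·26.5 = 154.2500; (r_i+r_j)·cross = 30.5·154.2500 = 4704.6250
edge 5: (13,28.5)→(4.5,22.5)  cross = 13·22.5 − 4.5·28.5 = 164.2500; (r_i+r_j)·cross = 17.5·164.2500 = 2874.3750
Σcross = 486.0000 → A = |Σcross|/2 = 243.0000 mm²
Σ(r_i+r_j)·cross = 17743.2500 → first moment M = |Σ|/6 = 2957.2083
R_c = M/A = 2957.2083/243.0000 = 12.1696 mm
θ = 170° = 2.967060 rad
V = θ·R_c·A = 2.967060·12.1696·243.0000 = 8774.214 mm³

Volume = 8774.214 mm³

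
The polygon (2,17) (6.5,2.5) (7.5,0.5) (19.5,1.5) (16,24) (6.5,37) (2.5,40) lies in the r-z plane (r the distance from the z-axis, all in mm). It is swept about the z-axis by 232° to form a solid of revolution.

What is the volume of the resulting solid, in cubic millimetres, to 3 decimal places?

Volume = 17436.712 mm³

Profile (r,z), 7 vertices: (2,17) (6.5,2.5) (7.5,0.5) (19.5,1.5) (16,24) (6.5,37) (2.5,40)
edge 0: (2,17)→(6.5,2.5)  cross = 2·2.5 − 6.5·17 = -105.5000; (r_i+r_j)·cross = 8.5·-105.5000 = -896.7500
edge 1: (6.5,2.5)→(7.5,0.5)  cross = 6.5·0.5 − 7.5·2.5 = -15.5000; (r_i+r_j)·cross = 14·-15.5000 = -217.0000
edge 2: (7.5,0.5)→(19.5,1.5)  cross = 7.5·1.5 − 19.5·0.5 = 1.5000; (r_i+r_j)·cross = 27·1.5000 = 40.5000
edge 3: (19.5,1.5)→(16,24)  cross = 19.5·24 − 16·1.5 = 444.0000; (r_i+r_j)·cross = 35.5·444.0000 = 15762.0000
edge 4: (16,24)→(6.5,37)  cross = 16·37 − 6.5·24 = 436.0000; (r_i+r_j)·cross = 22.5·436.0000 = 9810.0000
edge 5: (6.5,37)→(2.5,40)  cross = 6.5·40 − 2.5·37 = 167.5000; (r_i+r_j)·cross = 9·167.5000 = 1507.5000
edge 6: (2.5,40)→(2,17)  cross = 2.5·17 − 2·40 = -37.5000; (r_i+r_j)·cross = 4.5·-37.5000 = -168.7500
Σcross = 890.5000 → A = |Σcross|/2 = 445.2500 mm²
Σ(r_i+r_j)·cross = 25837.5000 → first moment M = |Σ|/6 = 4306.2500
R_c = M/A = 4306.2500/445.2500 = 9.6715 mm
θ = 232° = 4.049164 rad
V = θ·R_c·A = 4.049164·9.6715·445.2500 = 17436.712 mm³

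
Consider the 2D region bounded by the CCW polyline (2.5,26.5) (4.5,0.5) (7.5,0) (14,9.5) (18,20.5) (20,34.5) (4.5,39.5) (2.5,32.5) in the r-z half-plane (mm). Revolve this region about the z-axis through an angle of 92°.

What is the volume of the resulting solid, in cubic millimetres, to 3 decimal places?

Volume = 7546.737 mm³

Profile (r,z), 8 vertices: (2.5,26.5) (4.5,0.5) (7.5,0) (14,9.5) (18,20.5) (20,34.5) (4.5,39.5) (2.5,32.5)
edge 0: (2.5,26.5)→(4.5,0.5)  cross = 2.5·0.5 − 4.5·26.5 = -118.0000; (r_i+r_j)·cross = 7·-118.0000 = -826.0000
edge 1: (4.5,0.5)→(7.5,0)  cross = 4.5·0 − 7.5·0.5 = -3.7500; (r_i+r_j)·cross = 12·-3.7500 = -45.0000
edge 2: (7.5,0)→(14,9.5)  cross = 7.5·9.5 − 14·0 = 71.2500; (r_i+r_j)·cross = 21.5·71.2500 = 1531.8750
edge 3: (14,9.5)→(18,20.5)  cross = 14·20.5 − 18·9.5 = 116.0000; (r_i+r_j)·cross = 32·116.0000 = 3712.0000
edge 4: (18,20.5)→(20,34.5)  cross = 18·34.5 − 20·20.5 = 211.0000; (r_i+r_j)·cross = 38·211.0000 = 8018.0000
edge 5: (20,34.5)→(4.5,39.5)  cross = 20·39.5 − 4.5·34.5 = 634.7500; (r_i+r_j)·cross = 24.5·634.7500 = 15551.3750
edge 6: (4.5,39.5)→(2.5,32.5)  cross = 4.5·32.5 − 2.5·39.5 = 47.5000; (r_i+r_j)·cross = 7·47.5000 = 332.5000
edge 7: (2.5,32.5)→(2.5,26.5)  cross = 2.5·26.5 − 2.5·32.5 = -15.0000; (r_i+r_j)·cross = 5·-15.0000 = -75.0000
Σcross = 943.7500 → A = |Σcross|/2 = 471.8750 mm²
Σ(r_i+r_j)·cross = 28199.7500 → first moment M = |Σ|/6 = 4699.9583
R_c = M/A = 4699.9583/471.8750 = 9.9602 mm
θ = 92° = 1.605703 rad
V = θ·R_c·A = 1.605703·9.9602·471.8750 = 7546.737 mm³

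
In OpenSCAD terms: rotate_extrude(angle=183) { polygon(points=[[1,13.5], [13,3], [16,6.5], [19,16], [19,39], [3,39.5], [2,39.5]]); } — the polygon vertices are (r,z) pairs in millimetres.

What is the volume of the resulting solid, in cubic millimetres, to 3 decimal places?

Profile (r,z), 7 vertices: (1,13.5) (13,3) (16,6.5) (19,16) (19,39) (3,39.5) (2,39.5)
edge 0: (1,13.5)→(13,3)  cross = 1·3 − 13·13.5 = -172.5000; (r_i+r_j)·cross = 14·-172.5000 = -2415.0000
edge 1: (13,3)→(16,6.5)  cross = 13·6.5 − 16·3 = 36.5000; (r_i+r_j)·cross = 29·36.5000 = 1058.5000
edge 2: (16,6.5)→(19,16)  cross = 16·16 − 19·6.5 = 132.5000; (r_i+r_j)·cross = 35·132.5000 = 4637.5000
edge 3: (19,16)→(19,39)  cross = 19·39 − 19·16 = 437.0000; (r_i+r_j)·cross = 38·437.0000 = 16606.0000
edge 4: (19,39)→(3,39.5)  cross = 19·39.5 − 3·39 = 633.5000; (r_i+r_j)·cross = 22·633.5000 = 13937.0000
edge 5: (3,39.5)→(2,39.5)  cross = 3·39.5 − 2·39.5 = 39.5000; (r_i+r_j)·cross = 5·39.5000 = 197.5000
edge 6: (2,39.5)→(1,13.5)  cross = 2·13.5 − 1·39.5 = -12.5000; (r_i+r_j)·cross = 3·-12.5000 = -37.5000
Σcross = 1094.0000 → A = |Σcross|/2 = 547.0000 mm²
Σ(r_i+r_j)·cross = 33984.0000 → first moment M = |Σ|/6 = 5664.0000
R_c = M/A = 5664.0000/547.0000 = 10.3547 mm
θ = 183° = 3.193953 rad
V = θ·R_c·A = 3.193953·10.3547·547.0000 = 18090.547 mm³

Volume = 18090.547 mm³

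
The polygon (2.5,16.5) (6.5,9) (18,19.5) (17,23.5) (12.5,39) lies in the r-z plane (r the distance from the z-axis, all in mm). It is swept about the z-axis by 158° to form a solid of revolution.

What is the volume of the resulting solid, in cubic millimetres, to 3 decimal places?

Volume = 6480.522 mm³

Profile (r,z), 5 vertices: (2.5,16.5) (6.5,9) (18,19.5) (17,23.5) (12.5,39)
edge 0: (2.5,16.5)→(6.5,9)  cross = 2.5·9 − 6.5·16.5 = -84.7500; (r_i+r_j)·cross = 9·-84.7500 = -762.7500
edge 1: (6.5,9)→(18,19.5)  cross = 6.5·19.5 − 18·9 = -35.2500; (r_i+r_j)·cross = 24.5·-35.2500 = -863.6250
edge 2: (18,19.5)→(17,23.5)  cross = 18·23.5 − 17·19.5 = 91.5000; (r_i+r_j)·cross = 35·91.5000 = 3202.5000
edge 3: (17,23.5)→(12.5,39)  cross = 17·39 − 12.5·23.5 = 369.2500; (r_i+r_j)·cross = 29.5·369.2500 = 10892.8750
edge 4: (12.5,39)→(2.5,16.5)  cross = 12.5·16.5 − 2.5·39 = 108.7500; (r_i+r_j)·cross = 15·108.7500 = 1631.2500
Σcross = 449.5000 → A = |Σcross|/2 = 224.7500 mm²
Σ(r_i+r_j)·cross = 14100.2500 → first moment M = |Σ|/6 = 2350.0417
R_c = M/A = 2350.0417/224.7500 = 10.4562 mm
θ = 158° = 2.757620 rad
V = θ·R_c·A = 2.757620·10.4562·224.7500 = 6480.522 mm³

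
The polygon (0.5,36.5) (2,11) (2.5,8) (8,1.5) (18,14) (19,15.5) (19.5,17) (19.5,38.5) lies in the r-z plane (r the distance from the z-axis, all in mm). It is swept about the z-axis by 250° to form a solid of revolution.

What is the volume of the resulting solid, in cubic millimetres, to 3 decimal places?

Profile (r,z), 8 vertices: (0.5,36.5) (2,11) (2.5,8) (8,1.5) (18,14) (19,15.5) (19.5,17) (19.5,38.5)
edge 0: (0.5,36.5)→(2,11)  cross = 0.5·11 − 2·36.5 = -67.5000; (r_i+r_j)·cross = 2.5·-67.5000 = -168.7500
edge 1: (2,11)→(2.5,8)  cross = 2·8 − 2.5·11 = -11.5000; (r_i+r_j)·cross = 4.5·-11.5000 = -51.7500
edge 2: (2.5,8)→(8,1.5)  cross = 2.5·1.5 − 8·8 = -60.2500; (r_i+r_j)·cross = 10.5·-60.2500 = -632.6250
edge 3: (8,1.5)→(18,14)  cross = 8·14 − 18·1.5 = 85.0000; (r_i+r_j)·cross = 26·85.0000 = 2210.0000
edge 4: (18,14)→(19,15.5)  cross = 18·15.5 − 19·14 = 13.0000; (r_i+r_j)·cross = 37·13.0000 = 481.0000
edge 5: (19,15.5)→(19.5,17)  cross = 19·17 − 19.5·15.5 = 20.7500; (r_i+r_j)·cross = 38.5·20.7500 = 798.8750
edge 6: (19.5,17)→(19.5,38.5)  cross = 19.5·38.5 − 19.5·17 = 419.2500; (r_i+r_j)·cross = 39·419.2500 = 16350.7500
edge 7: (19.5,38.5)→(0.5,36.5)  cross = 19.5·36.5 − 0.5·38.5 = 692.5000; (r_i+r_j)·cross = 20·692.5000 = 13850.0000
Σcross = 1091.2500 → A = |Σcross|/2 = 545.6250 mm²
Σ(r_i+r_j)·cross = 32837.5000 → first moment M = |Σ|/6 = 5472.9167
R_c = M/A = 5472.9167/545.6250 = 10.0305 mm
θ = 250° = 4.363323 rad
V = θ·R_c·A = 4.363323·10.0305·545.6250 = 23880.104 mm³

Volume = 23880.104 mm³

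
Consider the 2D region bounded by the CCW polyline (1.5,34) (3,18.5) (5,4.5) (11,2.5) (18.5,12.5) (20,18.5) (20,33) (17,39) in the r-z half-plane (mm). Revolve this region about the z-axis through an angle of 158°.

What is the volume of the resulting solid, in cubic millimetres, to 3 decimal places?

Profile (r,z), 8 vertices: (1.5,34) (3,18.5) (5,4.5) (11,2.5) (18.5,12.5) (20,18.5) (20,33) (17,39)
edge 0: (1.5,34)→(3,18.5)  cross = 1.5·18.5 − 3·34 = -74.2500; (r_i+r_j)·cross = 4.5·-74.2500 = -334.1250
edge 1: (3,18.5)→(5,4.5)  cross = 3·4.5 − 5·18.5 = -79.0000; (r_i+r_j)·cross = 8·-79.0000 = -632.0000
edge 2: (5,4.5)→(11,2.5)  cross = 5·2.5 − 11·4.5 = -37.0000; (r_i+r_j)·cross = 16·-37.0000 = -592.0000
edge 3: (11,2.5)→(18.5,12.5)  cross = 11·12.5 − 18.5·2.5 = 91.2500; (r_i+r_j)·cross = 29.5·91.2500 = 2691.8750
edge 4: (18.5,12.5)→(20,18.5)  cross = 18.5·18.5 − 20·12.5 = 92.2500; (r_i+r_j)·cross = 38.5·92.2500 = 3551.6250
edge 5: (20,18.5)→(20,33)  cross = 20·33 − 20·18.5 = 290.0000; (r_i+r_j)·cross = 40·290.0000 = 11600.0000
edge 6: (20,33)→(17,39)  cross = 20·39 − 17·33 = 219.0000; (r_i+r_j)·cross = 37·219.0000 = 8103.0000
edge 7: (17,39)→(1.5,34)  cross = 17·34 − 1.5·39 = 519.5000; (r_i+r_j)·cross = 18.5·519.5000 = 9610.7500
Σcross = 1021.7500 → A = |Σcross|/2 = 510.8750 mm²
Σ(r_i+r_j)·cross = 33999.1250 → first moment M = |Σ|/6 = 5666.5208
R_c = M/A = 5666.5208/510.8750 = 11.0918 mm
θ = 158° = 2.757620 rad
V = θ·R_c·A = 2.757620·11.0918·510.8750 = 15626.112 mm³

Volume = 15626.112 mm³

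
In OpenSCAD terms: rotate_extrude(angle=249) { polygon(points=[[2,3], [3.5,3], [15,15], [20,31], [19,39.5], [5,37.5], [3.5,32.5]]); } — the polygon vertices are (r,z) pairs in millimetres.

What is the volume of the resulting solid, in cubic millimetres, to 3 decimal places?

Volume = 18871.125 mm³

Profile (r,z), 7 vertices: (2,3) (3.5,3) (15,15) (20,31) (19,39.5) (5,37.5) (3.5,32.5)
edge 0: (2,3)→(3.5,3)  cross = 2·3 − 3.5·3 = -4.5000; (r_i+r_j)·cross = 5.5·-4.5000 = -24.7500
edge 1: (3.5,3)→(15,15)  cross = 3.5·15 − 15·3 = 7.5000; (r_i+r_j)·cross = 18.5·7.5000 = 138.7500
edge 2: (15,15)→(20,31)  cross = 15·31 − 20·15 = 165.0000; (r_i+r_j)·cross = 35·165.0000 = 5775.0000
edge 3: (20,31)→(19,39.5)  cross = 20·39.5 − 19·31 = 201.0000; (r_i+r_j)·cross = 39·201.0000 = 7839.0000
edge 4: (19,39.5)→(5,37.5)  cross = 19·37.5 − 5·39.5 = 515.0000; (r_i+r_j)·cross = 24·515.0000 = 12360.0000
edge 5: (5,37.5)→(3.5,32.5)  cross = 5·32.5 − 3.5·37.5 = 31.2500; (r_i+r_j)·cross = 8.5·31.2500 = 265.6250
edge 6: (3.5,32.5)→(2,3)  cross = 3.5·3 − 2·32.5 = -54.5000; (r_i+r_j)·cross = 5.5·-54.5000 = -299.7500
Σcross = 860.7500 → A = |Σcross|/2 = 430.3750 mm²
Σ(r_i+r_j)·cross = 26053.8750 → first moment M = |Σ|/6 = 4342.3125
R_c = M/A = 4342.3125/430.3750 = 10.0896 mm
θ = 249° = 4.345870 rad
V = θ·R_c·A = 4.345870·10.0896·430.3750 = 18871.125 mm³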